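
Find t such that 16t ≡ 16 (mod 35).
1

Since gcd(16, 35) = 1 divides 16, a solution exists.
Multiply both sides by the inverse of 16 mod 35:
  16^(-1) mod 35 = 11
  x ≡ 11 × 16 ≡ 176 ≡ 1 (mod 35)
Verification: 16 × 1 = 16 = 0 × 35 + 16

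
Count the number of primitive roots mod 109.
Number of primitive roots mod 109 = φ(108) = 36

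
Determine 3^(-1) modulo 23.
3^(-1) ≡ 8 (mod 23). Verification: 3 × 8 = 24 ≡ 1 (mod 23)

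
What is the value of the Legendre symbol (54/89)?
(54/89) = 54^{44} mod 89 = -1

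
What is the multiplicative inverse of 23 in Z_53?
23^(-1) ≡ 30 (mod 53). Verification: 23 × 30 = 690 ≡ 1 (mod 53)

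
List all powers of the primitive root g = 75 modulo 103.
g^1, g^2, ..., g^{102} mod 103: {75, 63, 90, 55, 5, 66, 6, 38, 69, 25, 21, 30, 87, 36, 22, 2, 47, 23, 77, 7, 10, 29, 12, 76, 35, 50, 42, 60, 71, 72, 44, 4, 94, 46, 51, 14, 20, 58, 24, 49, 70, 100, 84, 17, 39, 41, 88, 8, 85, 92, 102, 28, 40, 13, 48, 98, 37, 97, 65, 34, 78, 82, 73, 16, 67, 81, 101, 56, 80, 26, 96, 93, 74, 91, 27, 68, 53, 61, 43, 32, 31, 59, 99, 9, 57, 52, 89, 83, 45, 79, 54, 33, 3, 19, 86, 64, 62, 15, 95, 18, 11, 1}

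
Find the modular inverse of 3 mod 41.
3^(-1) ≡ 14 (mod 41). Verification: 3 × 14 = 42 ≡ 1 (mod 41)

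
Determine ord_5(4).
Powers of 4 mod 5: 4^1≡4, 4^2≡1. Order = 2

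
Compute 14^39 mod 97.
Using repeated squaring. 39 = 32 + 4 + 2 + 1 (binary 100111). Repeated squaring mod 97: 14^1 ≡ 14; 14^2 ≡ 14² = 196 ≡ 2; 14^4 ≡ 2² = 4 ≡ 4; 14^8 ≡ 4² = 16 ≡ 16; 14^16 ≡ 16² = 256 ≡ 62; 14^32 ≡ 62² = 3844 ≡ 61. Multiply: 14^39 = 14^32 × 14^4 × 14^2 × 14^1 ≡ 61 × 4 × 2 × 14 (mod 97): 61 × 4 = 244 ≡ 50; 50 × 2 = 100 ≡ 3; 3 × 14 = 42 ≡ 42. So 14^39 ≡ 42 (mod 97).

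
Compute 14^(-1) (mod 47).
14^(-1) ≡ 37 (mod 47). Verification: 14 × 37 = 518 ≡ 1 (mod 47)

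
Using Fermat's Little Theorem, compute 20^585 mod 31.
By Fermat: 20^{30} ≡ 1 (mod 31). 585 ≡ 15 (mod 30). So 20^{585} ≡ 20^{15} ≡ 1 (mod 31)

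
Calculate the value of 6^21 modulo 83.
Using repeated squaring. 21 = 16 + 4 + 1 (binary 10101). Repeated squaring mod 83: 6^1 ≡ 6; 6^2 ≡ 6² = 36 ≡ 36; 6^4 ≡ 36² = 1296 ≡ 51; 6^8 ≡ 51² = 2601 ≡ 28; 6^16 ≡ 28² = 784 ≡ 37. Multiply: 6^21 = 6^16 × 6^4 × 6^1 ≡ 37 × 51 × 6 (mod 83): 37 × 51 = 1887 ≡ 61; 61 × 6 = 366 ≡ 34. So 6^21 ≡ 34 (mod 83).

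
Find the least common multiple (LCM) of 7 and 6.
42

First find GCD(7, 6) using the Euclidean algorithm:
7 = 1 × 6 + 1
6 = 6 × 1 + 0
GCD(7, 6) = 1

LCM formula: LCM(a, b) = (a × b) / GCD(a, b)
LCM(7, 6) = (7 × 6) / 1
LCM(7, 6) = 42 / 1
LCM(7, 6) = 42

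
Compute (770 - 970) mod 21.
10

(770 - 970) = -200
-200 mod 21 = 10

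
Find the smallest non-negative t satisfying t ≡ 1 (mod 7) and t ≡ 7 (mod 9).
M = 7 × 9 = 63. M₁ = 9, y₁ ≡ 4 (mod 7). M₂ = 7, y₂ ≡ 4 (mod 9). t = 1×9×4 + 7×7×4 ≡ 43 (mod 63)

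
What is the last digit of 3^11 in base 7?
Using Fermat: 3^{6} ≡ 1 (mod 7). 11 ≡ 5 (mod 6). So 3^{11} ≡ 3^{5} ≡ 5 (mod 7)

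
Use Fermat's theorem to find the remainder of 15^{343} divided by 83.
14

By Fermat's Little Theorem, a^(p-1) ≡ 1 (mod p) for prime p and gcd(a, p) = 1
Here p = 83, so 15^82 ≡ 1 (mod 83)
We can reduce the exponent: 343 mod 82 = 15
So 15^343 ≡ 15^15 (mod 83)
Computing: 15^15 mod 83 = 14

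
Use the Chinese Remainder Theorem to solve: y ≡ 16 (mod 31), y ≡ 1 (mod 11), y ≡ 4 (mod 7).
760

Using the Chinese Remainder Theorem:
M = product of moduli = 2387
For equation 1: M_1 = 77, 77 ≡ 15 (mod 31), inverse of 77 mod 31 is 29 (check: 15 × 29 = 435 ≡ 1 (mod 31))
For equation 2: M_2 = 217, 217 ≡ 8 (mod 11), inverse of 217 mod 11 is 7 (check: 8 × 7 = 56 ≡ 1 (mod 11))
For equation 3: M_3 = 341, 341 ≡ 5 (mod 7), inverse of 341 mod 7 is 3 (check: 5 × 3 = 15 ≡ 1 (mod 7))
Combine: y ≡ Σ r_i×M_i×(M_i⁻¹ mod m_i) = 16×77×29 + 1×217×7 + 4×341×3 = 35728 + 1519 + 4092 = 41339
41339 mod 2387 = 760
y ≡ 760 (mod 2387)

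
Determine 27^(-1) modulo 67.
27^(-1) ≡ 5 (mod 67). Verification: 27 × 5 = 135 ≡ 1 (mod 67)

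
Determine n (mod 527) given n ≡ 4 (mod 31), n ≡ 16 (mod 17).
407

Using the Chinese Remainder Theorem:
M = product of moduli = 527
For equation 1: M_1 = 17, 17 ≡ 17 (mod 31), inverse of 17 mod 31 is 11 (check: 17 × 11 = 187 ≡ 1 (mod 31))
For equation 2: M_2 = 31, 31 ≡ 14 (mod 17), inverse of 31 mod 17 is 11 (check: 14 × 11 = 154 ≡ 1 (mod 17))
Combine: n ≡ Σ r_i×M_i×(M_i⁻¹ mod m_i) = 4×17×11 + 16×31×11 = 748 + 5456 = 6204
6204 mod 527 = 407
n ≡ 407 (mod 527)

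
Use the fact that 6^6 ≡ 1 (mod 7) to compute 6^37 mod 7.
By Fermat: 6^{6} ≡ 1 (mod 7). 37 = 6×6 + 1. So 6^{37} ≡ 6^{1} ≡ 6 (mod 7)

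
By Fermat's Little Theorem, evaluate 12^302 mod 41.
By Fermat: 12^{40} ≡ 1 (mod 41). 302 ≡ 22 (mod 40). So 12^{302} ≡ 12^{22} ≡ 20 (mod 41)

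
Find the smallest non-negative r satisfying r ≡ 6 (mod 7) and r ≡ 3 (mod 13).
M = 7 × 13 = 91. M₁ = 13, y₁ ≡ 6 (mod 7). M₂ = 7, y₂ ≡ 2 (mod 13). r = 6×13×6 + 3×7×2 ≡ 55 (mod 91)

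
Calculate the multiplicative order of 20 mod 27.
Powers of 20 mod 27: 20^1≡20, 20^2≡22, 20^3≡8, 20^4≡25, 20^5≡14, 20^6≡10, 20^7≡11, 20^8≡4, 20^9≡26, 20^10≡7, 20^11≡5, 20^12≡19, 20^13≡2, 20^14≡13, 20^15≡17, 20^16≡16, 20^17≡23, 20^18≡1. Order = 18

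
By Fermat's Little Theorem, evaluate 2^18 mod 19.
By Fermat's Little Theorem, 2^{18} ≡ 1 (mod 19) since 19 is prime and gcd(2, 19) = 1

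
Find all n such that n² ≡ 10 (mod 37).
The square roots of 10 mod 37 are 26 and 11. Verify: 26² = 676 ≡ 10 (mod 37)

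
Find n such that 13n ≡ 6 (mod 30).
12

Since gcd(13, 30) = 1 divides 6, a solution exists.
Multiply both sides by the inverse of 13 mod 30:
  13^(-1) mod 30 = 7
  x ≡ 7 × 6 ≡ 42 ≡ 12 (mod 30)
Verification: 13 × 12 = 156 = 5 × 30 + 6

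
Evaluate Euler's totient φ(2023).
1632

Prime factorization: 2023 = 7 × 17^2
Using the formula φ(n) = n × Π(1 - 1/p) for each prime factor p:
φ(2023) = 2023 × (1 - 1/7) × (1 - 1/17)
φ(2023) = 1632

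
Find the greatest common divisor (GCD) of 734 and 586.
2

Using the Euclidean algorithm:
734 = 1 × 586 + 148
586 = 3 × 148 + 142
148 = 1 × 142 + 6
142 = 23 × 6 + 4
6 = 1 × 4 + 2
4 = 2 × 2 + 0

GCD(734, 586) = 2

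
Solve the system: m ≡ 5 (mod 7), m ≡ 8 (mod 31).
M = 7 × 31 = 217. M₁ = 31, y₁ ≡ 5 (mod 7). M₂ = 7, y₂ ≡ 9 (mod 31). m = 5×31×5 + 8×7×9 ≡ 194 (mod 217)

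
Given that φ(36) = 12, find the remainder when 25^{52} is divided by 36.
By Euler: 25^{12} ≡ 1 (mod 36) since gcd(25, 36) = 1. 52 = 4×12 + 4. So 25^{52} ≡ 25^{4} ≡ 25 (mod 36)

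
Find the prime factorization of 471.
3 × 157

Divide by primes starting from smallest:
471 ÷ 3 = 157
157 ÷ 157 = 1

471 = 3 × 157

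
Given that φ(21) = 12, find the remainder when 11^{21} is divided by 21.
By Euler: 11^{12} ≡ 1 (mod 21) since gcd(11, 21) = 1. 21 = 1×12 + 9. So 11^{21} ≡ 11^{9} ≡ 8 (mod 21)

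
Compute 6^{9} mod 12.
0

Using successive squaring:
Binary expansion of 9: 1001
Powers of 6 mod 12 (each is the square of the previous):
  6^1 ≡ 6 (mod 12)
  6^2 ≡ 6² = 36 ≡ 0 (mod 12)
  6^4 ≡ 0² = 0 ≡ 0 (mod 12)
  6^8 ≡ 0² = 0 ≡ 0 (mod 12)
9 = 8 + 1, so 6^9 = 6^8 × 6^1 ≡ 0 × 6 (mod 12)
Multiplying step by step:
  0 × 6 = 0 ≡ 0 (mod 12)
Result: 6^9 ≡ 0 (mod 12)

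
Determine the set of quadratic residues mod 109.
QRs mod 109: {1, 3, 4, 5, 7, 9, 12, 15, 16, 20, 21, 22, 25, 26, 27, 28, 29, 31, 34, 35, 36, 38, 43, 45, 46, 48, 49, 60, 61, 63, 64, 66, 71, 73, 74, 75, 78, 80, 81, 82, 83, 84, 87, 88, 89, 93, 94, 97, 100, 102, 104, 105, 106, 108}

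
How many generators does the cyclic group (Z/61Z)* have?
16

The number of primitive roots modulo p is φ(p-1) = φ(60)
φ(60) = 16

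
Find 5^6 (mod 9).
6 = 4 + 2 (binary 110). Repeated squaring mod 9: 5^1 ≡ 5; 5^2 ≡ 5² = 25 ≡ 7; 5^4 ≡ 7² = 49 ≡ 4. Multiply: 5^6 = 5^4 × 5^2 ≡ 4 × 7 (mod 9): 4 × 7 = 28 ≡ 1. So 5^6 ≡ 1 (mod 9).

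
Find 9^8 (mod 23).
8 = 8 (binary 1000). Repeated squaring mod 23: 9^1 ≡ 9; 9^2 ≡ 9² = 81 ≡ 12; 9^4 ≡ 12² = 144 ≡ 6; 9^8 ≡ 6² = 36 ≡ 13. So 9^8 ≡ 13 (mod 23).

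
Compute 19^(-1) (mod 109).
19^(-1) ≡ 23 (mod 109). Verification: 19 × 23 = 437 ≡ 1 (mod 109)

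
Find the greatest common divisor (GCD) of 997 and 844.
1

Using the Euclidean algorithm:
997 = 1 × 844 + 153
844 = 5 × 153 + 79
153 = 1 × 79 + 74
79 = 1 × 74 + 5
74 = 14 × 5 + 4
5 = 1 × 4 + 1
4 = 4 × 1 + 0

GCD(997, 844) = 1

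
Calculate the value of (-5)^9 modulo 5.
(-5) ≡ 0 (mod 5). 9 = 8 + 1 (binary 1001). Repeated squaring mod 5: 0^1 ≡ 0; 0^2 ≡ 0² = 0 ≡ 0; 0^4 ≡ 0² = 0 ≡ 0; 0^8 ≡ 0² = 0 ≡ 0. Multiply: (-5)^9 ≡ 0^8 × 0^1 ≡ 0 × 0 (mod 5): 0 × 0 = 0 ≡ 0. So (-5)^9 ≡ 0 (mod 5).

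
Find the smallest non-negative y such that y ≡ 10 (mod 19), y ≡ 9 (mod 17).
162

Using the Chinese Remainder Theorem:
M = product of moduli = 323
For equation 1: M_1 = 17, 17 ≡ 17 (mod 19), inverse of 17 mod 19 is 9 (check: 17 × 9 = 153 ≡ 1 (mod 19))
For equation 2: M_2 = 19, 19 ≡ 2 (mod 17), inverse of 19 mod 17 is 9 (check: 2 × 9 = 18 ≡ 1 (mod 17))
Combine: y ≡ Σ r_i×M_i×(M_i⁻¹ mod m_i) = 10×17×9 + 9×19×9 = 1530 + 1539 = 3069
3069 mod 323 = 162
y ≡ 162 (mod 323)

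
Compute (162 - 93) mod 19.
12

(162 - 93) = 69
69 mod 19 = 12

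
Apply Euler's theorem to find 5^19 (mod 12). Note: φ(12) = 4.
By Euler: 5^{4} ≡ 1 (mod 12) since gcd(5, 12) = 1. 19 = 4×4 + 3. So 5^{19} ≡ 5^{3} ≡ 5 (mod 12)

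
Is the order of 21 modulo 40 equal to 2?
Yes, ord_40(21) = 2.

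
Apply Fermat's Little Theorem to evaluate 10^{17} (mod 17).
10

By Fermat's Little Theorem, a^(p-1) ≡ 1 (mod p) for prime p and gcd(a, p) = 1
Here p = 17, so 10^16 ≡ 1 (mod 17)
We can reduce the exponent: 17 mod 16 = 1
So 10^17 ≡ 10^1 (mod 17)
Computing: 10^1 mod 17 = 10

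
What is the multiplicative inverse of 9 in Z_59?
9^(-1) ≡ 46 (mod 59). Verification: 9 × 46 = 414 ≡ 1 (mod 59)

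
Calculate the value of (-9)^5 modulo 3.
(-9) ≡ 0 (mod 3). 5 = 4 + 1 (binary 101). Repeated squaring mod 3: 0^1 ≡ 0; 0^2 ≡ 0² = 0 ≡ 0; 0^4 ≡ 0² = 0 ≡ 0. Multiply: (-9)^5 ≡ 0^4 × 0^1 ≡ 0 × 0 (mod 3): 0 × 0 = 0 ≡ 0. So (-9)^5 ≡ 0 (mod 3).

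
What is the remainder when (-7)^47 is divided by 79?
Using repeated squaring. (-7) ≡ 72 (mod 79). 47 = 32 + 8 + 4 + 2 + 1 (binary 101111). Repeated squaring mod 79: 72^1 ≡ 72; 72^2 ≡ 72² = 5184 ≡ 49; 72^4 ≡ 49² = 2401 ≡ 31; 72^8 ≡ 31² = 961 ≡ 13; 72^16 ≡ 13² = 169 ≡ 11; 72^32 ≡ 11² = 121 ≡ 42. Multiply: (-7)^47 ≡ 72^32 × 72^8 × 72^4 × 72^2 × 72^1 ≡ 42 × 13 × 31 × 49 × 72 (mod 79): 42 × 13 = 546 ≡ 72; 72 × 31 = 2232 ≡ 20; 20 × 49 = 980 ≡ 32; 32 × 72 = 2304 ≡ 13. So (-7)^47 ≡ 13 (mod 79).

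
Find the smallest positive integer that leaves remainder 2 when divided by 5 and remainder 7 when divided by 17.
M = 5 × 17 = 85. M₁ = 17, y₁ ≡ 3 (mod 5). M₂ = 5, y₂ ≡ 7 (mod 17). k = 2×17×3 + 7×5×7 ≡ 7 (mod 85). The smallest positive such number is 7.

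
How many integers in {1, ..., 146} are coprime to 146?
72

Prime factorization: 146 = 2 × 73
Using the formula φ(n) = n × Π(1 - 1/p) for each prime factor p:
φ(146) = 146 × (1 - 1/2) × (1 - 1/73)
φ(146) = 72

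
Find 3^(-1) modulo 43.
29

Using Extended Euclidean Algorithm:
gcd(3, 43) = 1
Bezout coefficients: 3 × -14 + 43 × 1 = 1
So 3 × -14 ≡ 1 (mod 43)
The inverse is -14 mod 43 = 29
Verification: 3 × 29 = 87 = 2 × 43 + 1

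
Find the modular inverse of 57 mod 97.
57^(-1) ≡ 80 (mod 97). Verification: 57 × 80 = 4560 ≡ 1 (mod 97)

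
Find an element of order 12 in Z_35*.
2 has order 12 mod 35 since 2^{12} ≡ 1 (mod 35) and no smaller power works.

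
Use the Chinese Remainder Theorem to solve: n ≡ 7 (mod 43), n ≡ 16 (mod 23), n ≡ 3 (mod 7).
2845

Using the Chinese Remainder Theorem:
M = product of moduli = 6923
For equation 1: M_1 = 161, 161 ≡ 32 (mod 43), inverse of 161 mod 43 is 39 (check: 32 × 39 = 1248 ≡ 1 (mod 43))
For equation 2: M_2 = 301, 301 ≡ 2 (mod 23), inverse of 301 mod 23 is 12 (check: 2 × 12 = 24 ≡ 1 (mod 23))
For equation 3: M_3 = 989, 989 ≡ 2 (mod 7), inverse of 989 mod 7 is 4 (check: 2 × 4 = 8 ≡ 1 (mod 7))
Combine: n ≡ Σ r_i×M_i×(M_i⁻¹ mod m_i) = 7×161×39 + 16×301×12 + 3×989×4 = 43953 + 57792 + 11868 = 113613
113613 mod 6923 = 2845
n ≡ 2845 (mod 6923)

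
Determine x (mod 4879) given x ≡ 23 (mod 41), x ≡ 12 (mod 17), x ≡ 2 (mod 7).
4041

Using the Chinese Remainder Theorem:
M = product of moduli = 4879
For equation 1: M_1 = 119, 119 ≡ 37 (mod 41), inverse of 119 mod 41 is 10 (check: 37 × 10 = 370 ≡ 1 (mod 41))
For equation 2: M_2 = 287, 287 ≡ 15 (mod 17), inverse of 287 mod 17 is 8 (check: 15 × 8 = 120 ≡ 1 (mod 17))
For equation 3: M_3 = 697, 697 ≡ 4 (mod 7), inverse of 697 mod 7 is 2 (check: 4 × 2 = 8 ≡ 1 (mod 7))
Combine: x ≡ Σ r_i×M_i×(M_i⁻¹ mod m_i) = 23×119×10 + 12×287×8 + 2×697×2 = 27370 + 27552 + 2788 = 57710
57710 mod 4879 = 4041
x ≡ 4041 (mod 4879)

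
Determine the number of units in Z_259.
216

Prime factorization: 259 = 7 × 37
Using the formula φ(n) = n × Π(1 - 1/p) for each prime factor p:
φ(259) = 259 × (1 - 1/7) × (1 - 1/37)
φ(259) = 216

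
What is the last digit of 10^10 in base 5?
10 ≡ 0 (mod 5). 10 = 8 + 2 (binary 1010). Repeated squaring mod 5: 0^1 ≡ 0; 0^2 ≡ 0² = 0 ≡ 0; 0^4 ≡ 0² = 0 ≡ 0; 0^8 ≡ 0² = 0 ≡ 0. Multiply: 10^10 ≡ 0^8 × 0^2 ≡ 0 × 0 (mod 5): 0 × 0 = 0 ≡ 0. So 10^10 ≡ 0 (mod 5).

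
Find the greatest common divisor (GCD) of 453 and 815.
1

Using the Euclidean algorithm:
453 = 0 × 815 + 453
815 = 1 × 453 + 362
453 = 1 × 362 + 91
362 = 3 × 91 + 89
91 = 1 × 89 + 2
89 = 44 × 2 + 1
2 = 2 × 1 + 0

GCD(453, 815) = 1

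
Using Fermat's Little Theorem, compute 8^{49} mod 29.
12

By Fermat's Little Theorem, a^(p-1) ≡ 1 (mod p) for prime p and gcd(a, p) = 1
Here p = 29, so 8^28 ≡ 1 (mod 29)
We can reduce the exponent: 49 mod 28 = 21
So 8^49 ≡ 8^21 (mod 29)
Computing: 8^21 mod 29 = 12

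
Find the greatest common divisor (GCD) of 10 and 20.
10

Using the Euclidean algorithm:
10 = 0 × 20 + 10
20 = 2 × 10 + 0

GCD(10, 20) = 10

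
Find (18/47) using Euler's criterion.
(18/47) = 18^{23} mod 47 = 1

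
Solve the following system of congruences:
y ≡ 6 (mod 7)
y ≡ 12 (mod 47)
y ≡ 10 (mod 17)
4430

Using the Chinese Remainder Theorem:
M = product of moduli = 5593
For equation 1: M_1 = 799, 799 ≡ 1 (mod 7), inverse of 799 mod 7 is 1 (check: 1 × 1 = 1 ≡ 1 (mod 7))
For equation 2: M_2 = 119, 119 ≡ 25 (mod 47), inverse of 119 mod 47 is 32 (check: 25 × 32 = 800 ≡ 1 (mod 47))
For equation 3: M_3 = 329, 329 ≡ 6 (mod 17), inverse of 329 mod 17 is 3 (check: 6 × 3 = 18 ≡ 1 (mod 17))
Combine: y ≡ Σ r_i×M_i×(M_i⁻¹ mod m_i) = 6×799×1 + 12×119×32 + 10×329×3 = 4794 + 45696 + 9870 = 60360
60360 mod 5593 = 4430
y ≡ 4430 (mod 5593)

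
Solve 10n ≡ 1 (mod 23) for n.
7

Using Extended Euclidean Algorithm:
gcd(10, 23) = 1
Bezout coefficients: 10 × 7 + 23 × -3 = 1
So 10 × 7 ≡ 1 (mod 23)
The inverse is 7 mod 23 = 7
Verification: 10 × 7 = 70 = 3 × 23 + 1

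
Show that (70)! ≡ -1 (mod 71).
(70)! mod 71 = 70. Since this equals -1 (mod 71), Wilson confirms 71 is prime.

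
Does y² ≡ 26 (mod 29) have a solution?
By Euler's criterion: 26^{14} ≡ 28 (mod 29). Since this equals -1 (≡ 28), 26 is not a QR.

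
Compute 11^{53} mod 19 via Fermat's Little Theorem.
7

By Fermat's Little Theorem, a^(p-1) ≡ 1 (mod p) for prime p and gcd(a, p) = 1
Here p = 19, so 11^18 ≡ 1 (mod 19)
We can reduce the exponent: 53 mod 18 = 17
So 11^53 ≡ 11^17 (mod 19)
Computing: 11^17 mod 19 = 7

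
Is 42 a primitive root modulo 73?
Yes

To verify, check if 42^(72/q) ≢ 1 (mod 73) for each prime divisor q of 72
Divisors of 72 = 72: [1, 2, 3, 4, 6, 8, 9, 12, 18, 24, 36, 72]
  42^(72/2) = 42^36 ≡ 72 (mod 73)
  42^(72/3) = 42^24 ≡ 64 (mod 73)
Conclusion: 42 is a primitive root modulo 73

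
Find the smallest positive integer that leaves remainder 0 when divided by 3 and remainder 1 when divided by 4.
M = 3 × 4 = 12. M₁ = 4, y₁ ≡ 1 (mod 3). M₂ = 3, y₂ ≡ 3 (mod 4). x = 0×4×1 + 1×3×3 ≡ 9 (mod 12). The smallest positive such number is 9.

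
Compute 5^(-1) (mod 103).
62

Using Extended Euclidean Algorithm:
gcd(5, 103) = 1
Bezout coefficients: 5 × -41 + 103 × 2 = 1
So 5 × -41 ≡ 1 (mod 103)
The inverse is -41 mod 103 = 62
Verification: 5 × 62 = 310 = 3 × 103 + 1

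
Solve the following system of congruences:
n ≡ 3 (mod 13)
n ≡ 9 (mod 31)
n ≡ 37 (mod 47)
13432

Using the Chinese Remainder Theorem:
M = product of moduli = 18941
For equation 1: M_1 = 1457, 1457 ≡ 1 (mod 13), inverse of 1457 mod 13 is 1 (check: 1 × 1 = 1 ≡ 1 (mod 13))
For equation 2: M_2 = 611, 611 ≡ 22 (mod 31), inverse of 611 mod 31 is 24 (check: 22 × 24 = 528 ≡ 1 (mod 31))
For equation 3: M_3 = 403, 403 ≡ 27 (mod 47), inverse of 403 mod 47 is 7 (check: 27 × 7 = 189 ≡ 1 (mod 47))
Combine: n ≡ Σ r_i×M_i×(M_i⁻¹ mod m_i) = 3×1457×1 + 9×611×24 + 37×403×7 = 4371 + 131976 + 104377 = 240724
240724 mod 18941 = 13432
n ≡ 13432 (mod 18941)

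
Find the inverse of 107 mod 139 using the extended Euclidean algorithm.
Extended GCD: 107(13) + 139(-10) = 1. So 107^(-1) ≡ 13 ≡ 13 (mod 139). Verify: 107 × 13 = 1391 ≡ 1 (mod 139)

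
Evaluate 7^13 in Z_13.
Using Fermat: 7^{12} ≡ 1 (mod 13). 13 ≡ 1 (mod 12). So 7^{13} ≡ 7^{1} ≡ 7 (mod 13)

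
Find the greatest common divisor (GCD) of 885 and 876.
3

Using the Euclidean algorithm:
885 = 1 × 876 + 9
876 = 97 × 9 + 3
9 = 3 × 3 + 0

GCD(885, 876) = 3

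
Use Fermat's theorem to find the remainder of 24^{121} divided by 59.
43

By Fermat's Little Theorem, a^(p-1) ≡ 1 (mod p) for prime p and gcd(a, p) = 1
Here p = 59, so 24^58 ≡ 1 (mod 59)
We can reduce the exponent: 121 mod 58 = 5
So 24^121 ≡ 24^5 (mod 59)
Computing: 24^5 mod 59 = 43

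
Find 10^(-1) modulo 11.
10

Using Extended Euclidean Algorithm:
gcd(10, 11) = 1
Bezout coefficients: 10 × -1 + 11 × 1 = 1
So 10 × -1 ≡ 1 (mod 11)
The inverse is -1 mod 11 = 10
Verification: 10 × 10 = 100 = 9 × 11 + 1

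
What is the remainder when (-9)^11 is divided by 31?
Using repeated squaring. (-9) ≡ 22 (mod 31). 11 = 8 + 2 + 1 (binary 1011). Repeated squaring mod 31: 22^1 ≡ 22; 22^2 ≡ 22² = 484 ≡ 19; 22^4 ≡ 19² = 361 ≡ 20; 22^8 ≡ 20² = 400 ≡ 28. Multiply: (-9)^11 ≡ 22^8 × 22^2 × 22^1 ≡ 28 × 19 × 22 (mod 31): 28 × 19 = 532 ≡ 5; 5 × 22 = 110 ≡ 17. So (-9)^11 ≡ 17 (mod 31).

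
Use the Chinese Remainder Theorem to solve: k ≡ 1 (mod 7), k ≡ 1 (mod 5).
1

Using the Chinese Remainder Theorem:
M = product of moduli = 35
For equation 1: M_1 = 5, 5 ≡ 5 (mod 7), inverse of 5 mod 7 is 3 (check: 5 × 3 = 15 ≡ 1 (mod 7))
For equation 2: M_2 = 7, 7 ≡ 2 (mod 5), inverse of 7 mod 5 is 3 (check: 2 × 3 = 6 ≡ 1 (mod 5))
Combine: k ≡ Σ r_i×M_i×(M_i⁻¹ mod m_i) = 1×5×3 + 1×7×3 = 15 + 21 = 36
36 mod 35 = 1
k ≡ 1 (mod 35)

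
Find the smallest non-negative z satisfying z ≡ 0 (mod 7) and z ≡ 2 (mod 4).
M = 7 × 4 = 28. M₁ = 4, y₁ ≡ 2 (mod 7). M₂ = 7, y₂ ≡ 3 (mod 4). z = 0×4×2 + 2×7×3 ≡ 14 (mod 28)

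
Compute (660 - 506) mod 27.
19

(660 - 506) = 154
154 mod 27 = 19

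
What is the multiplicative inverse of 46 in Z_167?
46^(-1) ≡ 69 (mod 167). Verification: 46 × 69 = 3174 ≡ 1 (mod 167)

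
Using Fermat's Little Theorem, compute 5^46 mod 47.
By Fermat's Little Theorem, 5^{46} ≡ 1 (mod 47) since 47 is prime and gcd(5, 47) = 1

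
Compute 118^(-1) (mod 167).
118^(-1) ≡ 92 (mod 167). Verification: 118 × 92 = 10856 ≡ 1 (mod 167)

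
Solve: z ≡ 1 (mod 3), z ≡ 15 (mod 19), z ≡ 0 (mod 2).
M = 3 × 19 × 2 = 114. M₁ = 38, y₁ ≡ 2 (mod 3). M₂ = 6, y₂ ≡ 16 (mod 19). M₃ = 57, y₃ ≡ 1 (mod 2). z = 1×38×2 + 15×6×16 + 0×57×1 ≡ 34 (mod 114)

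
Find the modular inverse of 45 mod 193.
45^(-1) ≡ 163 (mod 193). Verification: 45 × 163 = 7335 ≡ 1 (mod 193)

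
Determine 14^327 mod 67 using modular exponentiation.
Using Fermat: 14^{66} ≡ 1 (mod 67). 327 ≡ 63 (mod 66). So 14^{327} ≡ 14^{63} ≡ 22 (mod 67)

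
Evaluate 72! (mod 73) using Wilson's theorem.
By Wilson's theorem, (72)! ≡ -1 ≡ 72 (mod 73)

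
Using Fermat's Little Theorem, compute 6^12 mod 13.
By Fermat's Little Theorem, 6^{12} ≡ 1 (mod 13) since 13 is prime and gcd(6, 13) = 1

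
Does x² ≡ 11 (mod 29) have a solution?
By Euler's criterion: 11^{14} ≡ 28 (mod 29). Since this equals -1 (≡ 28), 11 is not a QR.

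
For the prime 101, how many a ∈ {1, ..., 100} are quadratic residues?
For prime 101, there are (p-1)/2 = (101-1)/2 = 50 quadratic residues (excluding 0).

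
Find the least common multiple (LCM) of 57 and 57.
57

First find GCD(57, 57) using the Euclidean algorithm:
57 = 1 × 57 + 0
GCD(57, 57) = 57

LCM formula: LCM(a, b) = (a × b) / GCD(a, b)
LCM(57, 57) = (57 × 57) / 57
LCM(57, 57) = 3249 / 57
LCM(57, 57) = 57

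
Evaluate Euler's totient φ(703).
648

Prime factorization: 703 = 19 × 37
Using the formula φ(n) = n × Π(1 - 1/p) for each prime factor p:
φ(703) = 703 × (1 - 1/19) × (1 - 1/37)
φ(703) = 648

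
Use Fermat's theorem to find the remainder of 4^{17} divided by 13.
10

By Fermat's Little Theorem, a^(p-1) ≡ 1 (mod p) for prime p and gcd(a, p) = 1
Here p = 13, so 4^12 ≡ 1 (mod 13)
We can reduce the exponent: 17 mod 12 = 5
So 4^17 ≡ 4^5 (mod 13)
Computing: 4^5 mod 13 = 10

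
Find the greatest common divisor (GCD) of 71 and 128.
1

Using the Euclidean algorithm:
71 = 0 × 128 + 71
128 = 1 × 71 + 57
71 = 1 × 57 + 14
57 = 4 × 14 + 1
14 = 14 × 1 + 0

GCD(71, 128) = 1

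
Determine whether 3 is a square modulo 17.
By Euler's criterion: 3^{8} ≡ 16 (mod 17). Since this equals -1 (≡ 16), 3 is not a QR.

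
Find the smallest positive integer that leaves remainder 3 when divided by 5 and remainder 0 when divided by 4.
M = 5 × 4 = 20. M₁ = 4, y₁ ≡ 4 (mod 5). M₂ = 5, y₂ ≡ 1 (mod 4). r = 3×4×4 + 0×5×1 ≡ 8 (mod 20). The smallest positive such number is 8.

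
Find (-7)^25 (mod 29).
Using repeated squaring. (-7) ≡ 22 (mod 29). 25 = 16 + 8 + 1 (binary 11001). Repeated squaring mod 29: 22^1 ≡ 22; 22^2 ≡ 22² = 484 ≡ 20; 22^4 ≡ 20² = 400 ≡ 23; 22^8 ≡ 23² = 529 ≡ 7; 22^16 ≡ 7² = 49 ≡ 20. Multiply: (-7)^25 ≡ 22^16 × 22^8 × 22^1 ≡ 20 × 7 × 22 (mod 29): 20 × 7 = 140 ≡ 24; 24 × 22 = 528 ≡ 6. So (-7)^25 ≡ 6 (mod 29).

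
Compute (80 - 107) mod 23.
19

(80 - 107) = -27
-27 mod 23 = 19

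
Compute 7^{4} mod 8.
1

Using successive squaring:
Binary expansion of 4: 100
Powers of 7 mod 8 (each is the square of the previous):
  7^1 ≡ 7 (mod 8)
  7^2 ≡ 7² = 49 ≡ 1 (mod 8)
  7^4 ≡ 1² = 1 ≡ 1 (mod 8)
4 is a power of 2, so 7^4 is the last square: ≡ 1 (mod 8)
Result: 7^4 ≡ 1 (mod 8)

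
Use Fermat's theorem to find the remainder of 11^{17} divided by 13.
7

By Fermat's Little Theorem, a^(p-1) ≡ 1 (mod p) for prime p and gcd(a, p) = 1
Here p = 13, so 11^12 ≡ 1 (mod 13)
We can reduce the exponent: 17 mod 12 = 5
So 11^17 ≡ 11^5 (mod 13)
Computing: 11^5 mod 13 = 7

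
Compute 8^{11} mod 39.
5

Using successive squaring:
Binary expansion of 11: 1011
Powers of 8 mod 39 (each is the square of the previous):
  8^1 ≡ 8 (mod 39)
  8^2 ≡ 8² = 64 ≡ 25 (mod 39)
  8^4 ≡ 25² = 625 ≡ 1 (mod 39)
  8^8 ≡ 1² = 1 ≡ 1 (mod 39)
11 = 8 + 2 + 1, so 8^11 = 8^8 × 8^2 × 8^1 ≡ 1 × 25 × 8 (mod 39)
Multiplying step by step:
  1 × 25 = 25 ≡ 25 (mod 39)
  25 × 8 = 200 ≡ 5 (mod 39)
Result: 8^11 ≡ 5 (mod 39)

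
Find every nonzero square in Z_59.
QRs mod 59: {1, 3, 4, 5, 7, 9, 12, 15, 16, 17, 19, 20, 21, 22, 25, 26, 27, 28, 29, 35, 36, 41, 45, 46, 48, 49, 51, 53, 57}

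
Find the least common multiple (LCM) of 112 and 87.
9744

First find GCD(112, 87) using the Euclidean algorithm:
112 = 1 × 87 + 25
87 = 3 × 25 + 12
25 = 2 × 12 + 1
12 = 12 × 1 + 0
GCD(112, 87) = 1

LCM formula: LCM(a, b) = (a × b) / GCD(a, b)
LCM(112, 87) = (112 × 87) / 1
LCM(112, 87) = 9744 / 1
LCM(112, 87) = 9744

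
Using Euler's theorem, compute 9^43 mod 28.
By Euler: 9^{12} ≡ 1 (mod 28) since gcd(9, 28) = 1. 43 = 3×12 + 7. So 9^{43} ≡ 9^{7} ≡ 9 (mod 28)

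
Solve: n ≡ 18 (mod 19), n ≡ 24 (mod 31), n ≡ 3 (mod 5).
M = 19 × 31 × 5 = 2945. M₁ = 155, y₁ ≡ 13 (mod 19). M₂ = 95, y₂ ≡ 16 (mod 31). M₃ = 589, y₃ ≡ 4 (mod 5). n = 18×155×13 + 24×95×16 + 3×589×4 ≡ 303 (mod 2945)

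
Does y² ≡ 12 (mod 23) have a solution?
By Euler's criterion: 12^{11} ≡ 1 (mod 23). Since this equals 1, 12 is a QR.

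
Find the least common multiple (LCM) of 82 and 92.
3772

First find GCD(82, 92) using the Euclidean algorithm:
82 = 0 × 92 + 82
92 = 1 × 82 + 10
82 = 8 × 10 + 2
10 = 5 × 2 + 0
GCD(82, 92) = 2

LCM formula: LCM(a, b) = (a × b) / GCD(a, b)
LCM(82, 92) = (82 × 92) / 2
LCM(82, 92) = 7544 / 2
LCM(82, 92) = 3772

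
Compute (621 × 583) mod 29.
7

(621 × 583) = 362043
362043 mod 29 = 7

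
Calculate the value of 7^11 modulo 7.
Using repeated squaring. 7 ≡ 0 (mod 7). 11 = 8 + 2 + 1 (binary 1011). Repeated squaring mod 7: 0^1 ≡ 0; 0^2 ≡ 0² = 0 ≡ 0; 0^4 ≡ 0² = 0 ≡ 0; 0^8 ≡ 0² = 0 ≡ 0. Multiply: 7^11 ≡ 0^8 × 0^2 × 0^1 ≡ 0 × 0 × 0 (mod 7): 0 × 0 = 0 ≡ 0; 0 × 0 = 0 ≡ 0. So 7^11 ≡ 0 (mod 7).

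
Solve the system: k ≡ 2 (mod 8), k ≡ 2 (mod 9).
M = 8 × 9 = 72. M₁ = 9, y₁ ≡ 1 (mod 8). M₂ = 8, y₂ ≡ 8 (mod 9). k = 2×9×1 + 2×8×8 ≡ 2 (mod 72)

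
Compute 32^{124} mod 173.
124

Using successive squaring:
Binary expansion of 124: 1111100
Powers of 32 mod 173 (each is the square of the previous):
  32^1 ≡ 32 (mod 173)
  32^2 ≡ 32² = 1024 ≡ 159 (mod 173)
  32^4 ≡ 159² = 25281 ≡ 23 (mod 173)
  32^8 ≡ 23² = 529 ≡ 10 (mod 173)
  32^16 ≡ 10² = 100 ≡ 100 (mod 173)
  32^32 ≡ 100² = 10000 ≡ 139 (mod 173)
  32^64 ≡ 139² = 19321 ≡ 118 (mod 173)
124 = 64 + 32 + 16 + 8 + 4, so 32^124 = 32^64 × 32^32 × 32^16 × 32^8 × 32^4 ≡ 118 × 139 × 100 × 10 × 23 (mod 173)
Multiplying step by step:
  118 × 139 = 16402 ≡ 140 (mod 173)
  140 × 100 = 14000 ≡ 160 (mod 173)
  160 × 10 = 1600 ≡ 43 (mod 173)
  43 × 23 = 989 ≡ 124 (mod 173)
Result: 32^124 ≡ 124 (mod 173)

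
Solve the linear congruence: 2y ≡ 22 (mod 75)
11

Since gcd(2, 75) = 1 divides 22, a solution exists.
Multiply both sides by the inverse of 2 mod 75:
  2^(-1) mod 75 = 38
  x ≡ 38 × 22 ≡ 836 ≡ 11 (mod 75)
Verification: 2 × 11 = 22 = 0 × 75 + 22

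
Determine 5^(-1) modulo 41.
5^(-1) ≡ 33 (mod 41). Verification: 5 × 33 = 165 ≡ 1 (mod 41)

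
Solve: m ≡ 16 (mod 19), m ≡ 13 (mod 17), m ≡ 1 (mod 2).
M = 19 × 17 × 2 = 646. M₁ = 34, y₁ ≡ 14 (mod 19). M₂ = 38, y₂ ≡ 13 (mod 17). M₃ = 323, y₃ ≡ 1 (mod 2). m = 16×34×14 + 13×38×13 + 1×323×1 ≡ 149 (mod 646)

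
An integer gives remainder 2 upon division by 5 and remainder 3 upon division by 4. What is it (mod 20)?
M = 5 × 4 = 20. M₁ = 4, y₁ ≡ 4 (mod 5). M₂ = 5, y₂ ≡ 1 (mod 4). k = 2×4×4 + 3×5×1 ≡ 7 (mod 20). The smallest positive such number is 7.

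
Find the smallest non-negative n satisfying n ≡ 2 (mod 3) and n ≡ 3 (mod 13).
M = 3 × 13 = 39. M₁ = 13, y₁ ≡ 1 (mod 3). M₂ = 3, y₂ ≡ 9 (mod 13). n = 2×13×1 + 3×3×9 ≡ 29 (mod 39)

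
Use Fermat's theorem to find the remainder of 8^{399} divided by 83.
76

By Fermat's Little Theorem, a^(p-1) ≡ 1 (mod p) for prime p and gcd(a, p) = 1
Here p = 83, so 8^82 ≡ 1 (mod 83)
We can reduce the exponent: 399 mod 82 = 71
So 8^399 ≡ 8^71 (mod 83)
Computing: 8^71 mod 83 = 76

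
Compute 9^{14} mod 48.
33

Using successive squaring:
Binary expansion of 14: 1110
Powers of 9 mod 48 (each is the square of the previous):
  9^1 ≡ 9 (mod 48)
  9^2 ≡ 9² = 81 ≡ 33 (mod 48)
  9^4 ≡ 33² = 1089 ≡ 33 (mod 48)
  9^8 ≡ 33² = 1089 ≡ 33 (mod 48)
14 = 8 + 4 + 2, so 9^14 = 9^8 × 9^4 × 9^2 ≡ 33 × 33 × 33 (mod 48)
Multiplying step by step:
  33 × 33 = 1089 ≡ 33 (mod 48)
  33 × 33 = 1089 ≡ 33 (mod 48)
Result: 9^14 ≡ 33 (mod 48)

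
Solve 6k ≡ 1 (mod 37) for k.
6^(-1) ≡ 31 (mod 37). Verification: 6 × 31 = 186 ≡ 1 (mod 37)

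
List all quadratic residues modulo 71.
QRs mod 71: {1, 2, 3, 4, 5, 6, 8, 9, 10, 12, 15, 16, 18, 19, 20, 24, 25, 27, 29, 30, 32, 36, 37, 38, 40, 43, 45, 48, 49, 50, 54, 57, 58, 60, 64}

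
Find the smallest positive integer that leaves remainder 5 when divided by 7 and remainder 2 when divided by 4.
M = 7 × 4 = 28. M₁ = 4, y₁ ≡ 2 (mod 7). M₂ = 7, y₂ ≡ 3 (mod 4). k = 5×4×2 + 2×7×3 ≡ 26 (mod 28). The smallest positive such number is 26.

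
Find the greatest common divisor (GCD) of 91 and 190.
1

Using the Euclidean algorithm:
91 = 0 × 190 + 91
190 = 2 × 91 + 8
91 = 11 × 8 + 3
8 = 2 × 3 + 2
3 = 1 × 2 + 1
2 = 2 × 1 + 0

GCD(91, 190) = 1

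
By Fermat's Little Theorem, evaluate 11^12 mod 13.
By Fermat's Little Theorem, 11^{12} ≡ 1 (mod 13) since 13 is prime and gcd(11, 13) = 1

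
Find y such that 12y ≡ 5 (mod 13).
8

Since gcd(12, 13) = 1 divides 5, a solution exists.
Multiply both sides by the inverse of 12 mod 13:
  12^(-1) mod 13 = 12
  x ≡ 12 × 5 ≡ 60 ≡ 8 (mod 13)
Verification: 12 × 8 = 96 = 7 × 13 + 5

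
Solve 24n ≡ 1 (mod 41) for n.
12

Using Extended Euclidean Algorithm:
gcd(24, 41) = 1
Bezout coefficients: 24 × 12 + 41 × -7 = 1
So 24 × 12 ≡ 1 (mod 41)
The inverse is 12 mod 41 = 12
Verification: 24 × 12 = 288 = 7 × 41 + 1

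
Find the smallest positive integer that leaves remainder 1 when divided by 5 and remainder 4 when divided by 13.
M = 5 × 13 = 65. M₁ = 13, y₁ ≡ 2 (mod 5). M₂ = 5, y₂ ≡ 8 (mod 13). r = 1×13×2 + 4×5×8 ≡ 56 (mod 65). The smallest positive such number is 56.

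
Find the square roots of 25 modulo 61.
The square roots of 25 mod 61 are 56 and 5. Verify: 56² = 3136 ≡ 25 (mod 61)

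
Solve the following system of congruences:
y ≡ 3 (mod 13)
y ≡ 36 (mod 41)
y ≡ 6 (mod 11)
4956

Using the Chinese Remainder Theorem:
M = product of moduli = 5863
For equation 1: M_1 = 451, 451 ≡ 9 (mod 13), inverse of 451 mod 13 is 3 (check: 9 × 3 = 27 ≡ 1 (mod 13))
For equation 2: M_2 = 143, 143 ≡ 20 (mod 41), inverse of 143 mod 41 is 39 (check: 20 × 39 = 780 ≡ 1 (mod 41))
For equation 3: M_3 = 533, 533 ≡ 5 (mod 11), inverse of 533 mod 11 is 9 (check: 5 × 9 = 45 ≡ 1 (mod 11))
Combine: y ≡ Σ r_i×M_i×(M_i⁻¹ mod m_i) = 3×451×3 + 36×143×39 + 6×533×9 = 4059 + 200772 + 28782 = 233613
233613 mod 5863 = 4956
y ≡ 4956 (mod 5863)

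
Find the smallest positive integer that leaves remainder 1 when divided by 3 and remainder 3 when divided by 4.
M = 3 × 4 = 12. M₁ = 4, y₁ ≡ 1 (mod 3). M₂ = 3, y₂ ≡ 3 (mod 4). x = 1×4×1 + 3×3×3 ≡ 7 (mod 12). The smallest positive such number is 7.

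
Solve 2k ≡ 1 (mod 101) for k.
51

Using Extended Euclidean Algorithm:
gcd(2, 101) = 1
Bezout coefficients: 2 × -50 + 101 × 1 = 1
So 2 × -50 ≡ 1 (mod 101)
The inverse is -50 mod 101 = 51
Verification: 2 × 51 = 102 = 1 × 101 + 1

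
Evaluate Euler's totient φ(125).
100

Prime factorization: 125 = 5^3
Using the formula φ(n) = n × Π(1 - 1/p) for each prime factor p:
φ(125) = 125 × (1 - 1/5)
φ(125) = 100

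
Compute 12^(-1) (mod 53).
12^(-1) ≡ 31 (mod 53). Verification: 12 × 31 = 372 ≡ 1 (mod 53)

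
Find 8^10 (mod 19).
10 = 8 + 2 (binary 1010). Repeated squaring mod 19: 8^1 ≡ 8; 8^2 ≡ 8² = 64 ≡ 7; 8^4 ≡ 7² = 49 ≡ 11; 8^8 ≡ 11² = 121 ≡ 7. Multiply: 8^10 = 8^8 × 8^2 ≡ 7 × 7 (mod 19): 7 × 7 = 49 ≡ 11. So 8^10 ≡ 11 (mod 19).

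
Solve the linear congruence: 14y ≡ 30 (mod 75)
45

Since gcd(14, 75) = 1 divides 30, a solution exists.
Multiply both sides by the inverse of 14 mod 75:
  14^(-1) mod 75 = 59
  x ≡ 59 × 30 ≡ 1770 ≡ 45 (mod 75)
Verification: 14 × 45 = 630 = 8 × 75 + 30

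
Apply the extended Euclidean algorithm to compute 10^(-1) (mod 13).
Extended GCD: 10(4) + 13(-3) = 1. So 10^(-1) ≡ 4 ≡ 4 (mod 13). Verify: 10 × 4 = 40 ≡ 1 (mod 13)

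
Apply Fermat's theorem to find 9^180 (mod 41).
By Fermat: 9^{40} ≡ 1 (mod 41). 180 = 4×40 + 20. So 9^{180} ≡ 9^{20} ≡ 1 (mod 41)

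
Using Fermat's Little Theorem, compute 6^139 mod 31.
By Fermat: 6^{30} ≡ 1 (mod 31). 139 = 4×30 + 19. So 6^{139} ≡ 6^{19} ≡ 6 (mod 31)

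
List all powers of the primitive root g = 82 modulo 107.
g^1, g^2, ..., g^{106} mod 107: {82, 90, 104, 75, 51, 9, 96, 61, 80, 33, 31, 81, 8, 14, 78, 83, 65, 87, 72, 19, 60, 105, 50, 34, 6, 64, 5, 89, 22, 92, 54, 41, 45, 52, 91, 79, 58, 48, 84, 40, 70, 69, 94, 4, 7, 39, 95, 86, 97, 36, 63, 30, 106, 25, 17, 3, 32, 56, 98, 11, 46, 27, 74, 76, 26, 99, 93, 29, 24, 42, 20, 35, 88, 47, 2, 57, 73, 101, 43, 102, 18, 85, 15, 53, 66, 62, 55, 16, 28, 49, 59, 23, 67, 37, 38, 13, 103, 100, 68, 12, 21, 10, 71, 44, 77, 1}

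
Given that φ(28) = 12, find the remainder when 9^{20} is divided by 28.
By Euler: 9^{12} ≡ 1 (mod 28) since gcd(9, 28) = 1. 20 = 1×12 + 8. So 9^{20} ≡ 9^{8} ≡ 25 (mod 28)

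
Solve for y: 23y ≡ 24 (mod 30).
18

Since gcd(23, 30) = 1 divides 24, a solution exists.
Multiply both sides by the inverse of 23 mod 30:
  23^(-1) mod 30 = 17
  x ≡ 17 × 24 ≡ 408 ≡ 18 (mod 30)
Verification: 23 × 18 = 414 = 13 × 30 + 24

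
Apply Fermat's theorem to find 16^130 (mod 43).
By Fermat: 16^{42} ≡ 1 (mod 43). 130 = 3×42 + 4. So 16^{130} ≡ 16^{4} ≡ 4 (mod 43)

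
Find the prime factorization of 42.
2 × 3 × 7

Divide by primes starting from smallest:
42 ÷ 2 = 21
21 ÷ 3 = 7
7 ÷ 7 = 1

42 = 2 × 3 × 7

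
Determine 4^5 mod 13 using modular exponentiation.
5 = 4 + 1 (binary 101). Repeated squaring mod 13: 4^1 ≡ 4; 4^2 ≡ 4² = 16 ≡ 3; 4^4 ≡ 3² = 9 ≡ 9. Multiply: 4^5 = 4^4 × 4^1 ≡ 9 × 4 (mod 13): 9 × 4 = 36 ≡ 10. So 4^5 ≡ 10 (mod 13).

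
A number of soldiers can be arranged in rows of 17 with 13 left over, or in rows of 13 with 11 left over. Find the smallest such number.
M = 17 × 13 = 221. M₁ = 13, y₁ ≡ 4 (mod 17). M₂ = 17, y₂ ≡ 10 (mod 13). x = 13×13×4 + 11×17×10 ≡ 115 (mod 221). The smallest positive such number is 115.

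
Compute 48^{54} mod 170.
134

Using successive squaring:
Binary expansion of 54: 110110
Powers of 48 mod 170 (each is the square of the previous):
  48^1 ≡ 48 (mod 170)
  48^2 ≡ 48² = 2304 ≡ 94 (mod 170)
  48^4 ≡ 94² = 8836 ≡ 166 (mod 170)
  48^8 ≡ 166² = 27556 ≡ 16 (mod 170)
  48^16 ≡ 16² = 256 ≡ 86 (mod 170)
  48^32 ≡ 86² = 7396 ≡ 86 (mod 170)
54 = 32 + 16 + 4 + 2, so 48^54 = 48^32 × 48^16 × 48^4 × 48^2 ≡ 86 × 86 × 166 × 94 (mod 170)
Multiplying step by step:
  86 × 86 = 7396 ≡ 86 (mod 170)
  86 × 166 = 14276 ≡ 166 (mod 170)
  166 × 94 = 15604 ≡ 134 (mod 170)
Result: 48^54 ≡ 134 (mod 170)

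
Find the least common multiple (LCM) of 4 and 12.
12

First find GCD(4, 12) using the Euclidean algorithm:
4 = 0 × 12 + 4
12 = 3 × 4 + 0
GCD(4, 12) = 4

LCM formula: LCM(a, b) = (a × b) / GCD(a, b)
LCM(4, 12) = (4 × 12) / 4
LCM(4, 12) = 48 / 4
LCM(4, 12) = 12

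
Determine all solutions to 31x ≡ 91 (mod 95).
6

Since gcd(31, 95) = 1 divides 91, a solution exists.
Multiply both sides by the inverse of 31 mod 95:
  31^(-1) mod 95 = 46
  x ≡ 46 × 91 ≡ 4186 ≡ 6 (mod 95)
Verification: 31 × 6 = 186 = 1 × 95 + 91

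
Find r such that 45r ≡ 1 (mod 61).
45^(-1) ≡ 19 (mod 61). Verification: 45 × 19 = 855 ≡ 1 (mod 61)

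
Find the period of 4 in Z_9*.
Powers of 4 mod 9: 4^1≡4, 4^2≡7, 4^3≡1. Order = 3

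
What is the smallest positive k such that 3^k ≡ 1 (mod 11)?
Powers of 3 mod 11: 3^1≡3, 3^2≡9, 3^3≡5, 3^4≡4, 3^5≡1. Order = 5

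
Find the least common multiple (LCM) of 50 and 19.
950

First find GCD(50, 19) using the Euclidean algorithm:
50 = 2 × 19 + 12
19 = 1 × 12 + 7
12 = 1 × 7 + 5
7 = 1 × 5 + 2
5 = 2 × 2 + 1
2 = 2 × 1 + 0
GCD(50, 19) = 1

LCM formula: LCM(a, b) = (a × b) / GCD(a, b)
LCM(50, 19) = (50 × 19) / 1
LCM(50, 19) = 950 / 1
LCM(50, 19) = 950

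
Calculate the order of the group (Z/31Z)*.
30

Prime factorization: 31 = 31
Using the formula φ(n) = n × Π(1 - 1/p) for each prime factor p:
φ(31) = 31 × (1 - 1/31)
φ(31) = 30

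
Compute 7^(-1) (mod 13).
2

Using Extended Euclidean Algorithm:
gcd(7, 13) = 1
Bezout coefficients: 7 × 2 + 13 × -1 = 1
So 7 × 2 ≡ 1 (mod 13)
The inverse is 2 mod 13 = 2
Verification: 7 × 2 = 14 = 1 × 13 + 1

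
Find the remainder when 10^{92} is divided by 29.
By Fermat: 10^{28} ≡ 1 (mod 29). 92 = 3×28 + 8. So 10^{92} ≡ 10^{8} ≡ 25 (mod 29)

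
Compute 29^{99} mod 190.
189

Using successive squaring:
Binary expansion of 99: 1100011
Powers of 29 mod 190 (each is the square of the previous):
  29^1 ≡ 29 (mod 190)
  29^2 ≡ 29² = 841 ≡ 81 (mod 190)
  29^4 ≡ 81² = 6561 ≡ 101 (mod 190)
  29^8 ≡ 101² = 10201 ≡ 131 (mod 190)
  29^16 ≡ 131² = 17161 ≡ 61 (mod 190)
  29^32 ≡ 61² = 3721 ≡ 111 (mod 190)
  29^64 ≡ 111² = 12321 ≡ 161 (mod 190)
99 = 64 + 32 + 2 + 1, so 29^99 = 29^64 × 29^32 × 29^2 × 29^1 ≡ 161 × 111 × 81 × 29 (mod 190)
Multiplying step by step:
  161 × 111 = 17871 ≡ 11 (mod 190)
  11 × 81 = 891 ≡ 131 (mod 190)
  131 × 29 = 3799 ≡ 189 (mod 190)
Result: 29^99 ≡ 189 (mod 190)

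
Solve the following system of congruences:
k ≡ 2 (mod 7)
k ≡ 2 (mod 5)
2

Using the Chinese Remainder Theorem:
M = product of moduli = 35
For equation 1: M_1 = 5, 5 ≡ 5 (mod 7), inverse of 5 mod 7 is 3 (check: 5 × 3 = 15 ≡ 1 (mod 7))
For equation 2: M_2 = 7, 7 ≡ 2 (mod 5), inverse of 7 mod 5 is 3 (check: 2 × 3 = 6 ≡ 1 (mod 5))
Combine: k ≡ Σ r_i×M_i×(M_i⁻¹ mod m_i) = 2×5×3 + 2×7×3 = 30 + 42 = 72
72 mod 35 = 2
k ≡ 2 (mod 35)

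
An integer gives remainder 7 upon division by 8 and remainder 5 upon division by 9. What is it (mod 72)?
M = 8 × 9 = 72. M₁ = 9, y₁ ≡ 1 (mod 8). M₂ = 8, y₂ ≡ 8 (mod 9). z = 7×9×1 + 5×8×8 ≡ 23 (mod 72). The smallest positive such number is 23.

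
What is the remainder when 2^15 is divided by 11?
Using Fermat: 2^{10} ≡ 1 (mod 11). 15 ≡ 5 (mod 10). So 2^{15} ≡ 2^{5} ≡ 10 (mod 11)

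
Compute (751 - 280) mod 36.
3

(751 - 280) = 471
471 mod 36 = 3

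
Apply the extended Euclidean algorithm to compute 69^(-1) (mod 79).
Extended GCD: 69(-8) + 79(7) = 1. So 69^(-1) ≡ 71 ≡ 71 (mod 79). Verify: 69 × 71 = 4899 ≡ 1 (mod 79)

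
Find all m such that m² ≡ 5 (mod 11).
The square roots of 5 mod 11 are 4 and 7. Verify: 4² = 16 ≡ 5 (mod 11)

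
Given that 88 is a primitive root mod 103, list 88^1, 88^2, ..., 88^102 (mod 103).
g^1, g^2, ..., g^{102} mod 103: {88, 19, 24, 52, 44, 61, 12, 26, 22, 82, 6, 13, 11, 41, 3, 58, 57, 72, 53, 29, 80, 36, 78, 66, 40, 18, 39, 33, 20, 9, 71, 68, 10, 56, 87, 34, 5, 28, 95, 17, 54, 14, 99, 60, 27, 7, 101, 30, 65, 55, 102, 15, 84, 79, 51, 59, 42, 91, 77, 81, 21, 97, 90, 92, 62, 100, 45, 46, 31, 50, 74, 23, 67, 25, 37, 63, 85, 64, 70, 83, 94, 32, 35, 93, 47, 16, 69, 98, 75, 8, 86, 49, 89, 4, 43, 76, 96, 2, 73, 38, 48, 1}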